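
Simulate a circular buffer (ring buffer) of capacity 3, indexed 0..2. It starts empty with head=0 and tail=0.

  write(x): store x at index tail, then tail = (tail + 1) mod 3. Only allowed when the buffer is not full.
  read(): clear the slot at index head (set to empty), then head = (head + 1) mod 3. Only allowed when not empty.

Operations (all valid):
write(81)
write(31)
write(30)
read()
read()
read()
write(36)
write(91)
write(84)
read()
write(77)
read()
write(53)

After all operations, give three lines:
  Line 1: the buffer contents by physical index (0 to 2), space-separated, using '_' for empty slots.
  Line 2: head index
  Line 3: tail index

write(81): buf=[81 _ _], head=0, tail=1, size=1
write(31): buf=[81 31 _], head=0, tail=2, size=2
write(30): buf=[81 31 30], head=0, tail=0, size=3
read(): buf=[_ 31 30], head=1, tail=0, size=2
read(): buf=[_ _ 30], head=2, tail=0, size=1
read(): buf=[_ _ _], head=0, tail=0, size=0
write(36): buf=[36 _ _], head=0, tail=1, size=1
write(91): buf=[36 91 _], head=0, tail=2, size=2
write(84): buf=[36 91 84], head=0, tail=0, size=3
read(): buf=[_ 91 84], head=1, tail=0, size=2
write(77): buf=[77 91 84], head=1, tail=1, size=3
read(): buf=[77 _ 84], head=2, tail=1, size=2
write(53): buf=[77 53 84], head=2, tail=2, size=3

Answer: 77 53 84
2
2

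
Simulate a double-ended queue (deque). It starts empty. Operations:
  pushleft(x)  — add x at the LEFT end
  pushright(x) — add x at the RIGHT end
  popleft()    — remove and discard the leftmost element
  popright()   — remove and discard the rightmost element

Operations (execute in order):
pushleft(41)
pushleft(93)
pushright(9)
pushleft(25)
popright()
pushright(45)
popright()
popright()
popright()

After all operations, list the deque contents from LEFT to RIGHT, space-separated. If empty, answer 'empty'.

Answer: 25

Derivation:
pushleft(41): [41]
pushleft(93): [93, 41]
pushright(9): [93, 41, 9]
pushleft(25): [25, 93, 41, 9]
popright(): [25, 93, 41]
pushright(45): [25, 93, 41, 45]
popright(): [25, 93, 41]
popright(): [25, 93]
popright(): [25]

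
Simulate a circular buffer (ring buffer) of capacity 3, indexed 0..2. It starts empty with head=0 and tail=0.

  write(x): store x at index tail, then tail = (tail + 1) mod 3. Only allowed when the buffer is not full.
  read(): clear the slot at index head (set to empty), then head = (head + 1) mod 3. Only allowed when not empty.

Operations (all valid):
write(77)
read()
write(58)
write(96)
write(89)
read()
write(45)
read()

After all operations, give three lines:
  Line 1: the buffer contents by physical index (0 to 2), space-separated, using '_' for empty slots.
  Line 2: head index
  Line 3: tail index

Answer: 89 45 _
0
2

Derivation:
write(77): buf=[77 _ _], head=0, tail=1, size=1
read(): buf=[_ _ _], head=1, tail=1, size=0
write(58): buf=[_ 58 _], head=1, tail=2, size=1
write(96): buf=[_ 58 96], head=1, tail=0, size=2
write(89): buf=[89 58 96], head=1, tail=1, size=3
read(): buf=[89 _ 96], head=2, tail=1, size=2
write(45): buf=[89 45 96], head=2, tail=2, size=3
read(): buf=[89 45 _], head=0, tail=2, size=2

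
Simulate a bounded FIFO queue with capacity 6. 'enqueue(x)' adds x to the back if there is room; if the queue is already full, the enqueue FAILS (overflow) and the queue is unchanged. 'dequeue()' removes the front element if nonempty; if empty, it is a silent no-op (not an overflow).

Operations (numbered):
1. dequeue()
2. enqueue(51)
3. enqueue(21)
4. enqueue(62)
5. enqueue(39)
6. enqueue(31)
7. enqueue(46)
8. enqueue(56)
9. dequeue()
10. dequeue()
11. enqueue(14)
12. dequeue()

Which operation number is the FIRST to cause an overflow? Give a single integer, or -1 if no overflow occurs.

Answer: 8

Derivation:
1. dequeue(): empty, no-op, size=0
2. enqueue(51): size=1
3. enqueue(21): size=2
4. enqueue(62): size=3
5. enqueue(39): size=4
6. enqueue(31): size=5
7. enqueue(46): size=6
8. enqueue(56): size=6=cap → OVERFLOW (fail)
9. dequeue(): size=5
10. dequeue(): size=4
11. enqueue(14): size=5
12. dequeue(): size=4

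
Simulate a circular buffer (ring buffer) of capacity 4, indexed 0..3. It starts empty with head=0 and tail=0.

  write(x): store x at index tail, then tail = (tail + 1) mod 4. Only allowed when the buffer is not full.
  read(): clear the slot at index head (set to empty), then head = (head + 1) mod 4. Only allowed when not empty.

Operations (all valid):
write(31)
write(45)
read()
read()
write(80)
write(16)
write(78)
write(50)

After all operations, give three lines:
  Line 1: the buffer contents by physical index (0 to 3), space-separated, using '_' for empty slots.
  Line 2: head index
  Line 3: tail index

Answer: 78 50 80 16
2
2

Derivation:
write(31): buf=[31 _ _ _], head=0, tail=1, size=1
write(45): buf=[31 45 _ _], head=0, tail=2, size=2
read(): buf=[_ 45 _ _], head=1, tail=2, size=1
read(): buf=[_ _ _ _], head=2, tail=2, size=0
write(80): buf=[_ _ 80 _], head=2, tail=3, size=1
write(16): buf=[_ _ 80 16], head=2, tail=0, size=2
write(78): buf=[78 _ 80 16], head=2, tail=1, size=3
write(50): buf=[78 50 80 16], head=2, tail=2, size=4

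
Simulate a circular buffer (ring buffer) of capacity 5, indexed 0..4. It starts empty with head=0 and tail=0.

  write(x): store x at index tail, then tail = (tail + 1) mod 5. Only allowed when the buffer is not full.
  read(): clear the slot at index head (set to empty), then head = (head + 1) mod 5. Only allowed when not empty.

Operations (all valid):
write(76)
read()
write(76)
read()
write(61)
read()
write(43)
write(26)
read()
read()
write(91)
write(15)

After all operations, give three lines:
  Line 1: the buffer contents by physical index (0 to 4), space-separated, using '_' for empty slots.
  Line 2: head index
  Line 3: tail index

write(76): buf=[76 _ _ _ _], head=0, tail=1, size=1
read(): buf=[_ _ _ _ _], head=1, tail=1, size=0
write(76): buf=[_ 76 _ _ _], head=1, tail=2, size=1
read(): buf=[_ _ _ _ _], head=2, tail=2, size=0
write(61): buf=[_ _ 61 _ _], head=2, tail=3, size=1
read(): buf=[_ _ _ _ _], head=3, tail=3, size=0
write(43): buf=[_ _ _ 43 _], head=3, tail=4, size=1
write(26): buf=[_ _ _ 43 26], head=3, tail=0, size=2
read(): buf=[_ _ _ _ 26], head=4, tail=0, size=1
read(): buf=[_ _ _ _ _], head=0, tail=0, size=0
write(91): buf=[91 _ _ _ _], head=0, tail=1, size=1
write(15): buf=[91 15 _ _ _], head=0, tail=2, size=2

Answer: 91 15 _ _ _
0
2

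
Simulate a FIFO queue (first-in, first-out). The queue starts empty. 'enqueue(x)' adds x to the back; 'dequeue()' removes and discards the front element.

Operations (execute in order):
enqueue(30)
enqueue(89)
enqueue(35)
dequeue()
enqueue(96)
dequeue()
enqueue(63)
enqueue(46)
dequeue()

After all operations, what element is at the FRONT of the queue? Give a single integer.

enqueue(30): queue = [30]
enqueue(89): queue = [30, 89]
enqueue(35): queue = [30, 89, 35]
dequeue(): queue = [89, 35]
enqueue(96): queue = [89, 35, 96]
dequeue(): queue = [35, 96]
enqueue(63): queue = [35, 96, 63]
enqueue(46): queue = [35, 96, 63, 46]
dequeue(): queue = [96, 63, 46]

Answer: 96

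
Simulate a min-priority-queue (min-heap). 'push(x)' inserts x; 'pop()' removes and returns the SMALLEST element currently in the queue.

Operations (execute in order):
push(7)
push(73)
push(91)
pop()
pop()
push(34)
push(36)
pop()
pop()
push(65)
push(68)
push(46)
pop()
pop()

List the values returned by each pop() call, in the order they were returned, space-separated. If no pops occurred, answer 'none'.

push(7): heap contents = [7]
push(73): heap contents = [7, 73]
push(91): heap contents = [7, 73, 91]
pop() → 7: heap contents = [73, 91]
pop() → 73: heap contents = [91]
push(34): heap contents = [34, 91]
push(36): heap contents = [34, 36, 91]
pop() → 34: heap contents = [36, 91]
pop() → 36: heap contents = [91]
push(65): heap contents = [65, 91]
push(68): heap contents = [65, 68, 91]
push(46): heap contents = [46, 65, 68, 91]
pop() → 46: heap contents = [65, 68, 91]
pop() → 65: heap contents = [68, 91]

Answer: 7 73 34 36 46 65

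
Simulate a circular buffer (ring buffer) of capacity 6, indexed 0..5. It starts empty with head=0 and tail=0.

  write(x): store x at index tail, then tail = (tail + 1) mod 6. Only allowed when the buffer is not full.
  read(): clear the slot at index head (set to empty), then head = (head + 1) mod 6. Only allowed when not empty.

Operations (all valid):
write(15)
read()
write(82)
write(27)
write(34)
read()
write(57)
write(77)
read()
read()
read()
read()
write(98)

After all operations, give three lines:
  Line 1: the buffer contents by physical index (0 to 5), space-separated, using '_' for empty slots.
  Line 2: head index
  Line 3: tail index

Answer: 98 _ _ _ _ _
0
1

Derivation:
write(15): buf=[15 _ _ _ _ _], head=0, tail=1, size=1
read(): buf=[_ _ _ _ _ _], head=1, tail=1, size=0
write(82): buf=[_ 82 _ _ _ _], head=1, tail=2, size=1
write(27): buf=[_ 82 27 _ _ _], head=1, tail=3, size=2
write(34): buf=[_ 82 27 34 _ _], head=1, tail=4, size=3
read(): buf=[_ _ 27 34 _ _], head=2, tail=4, size=2
write(57): buf=[_ _ 27 34 57 _], head=2, tail=5, size=3
write(77): buf=[_ _ 27 34 57 77], head=2, tail=0, size=4
read(): buf=[_ _ _ 34 57 77], head=3, tail=0, size=3
read(): buf=[_ _ _ _ 57 77], head=4, tail=0, size=2
read(): buf=[_ _ _ _ _ 77], head=5, tail=0, size=1
read(): buf=[_ _ _ _ _ _], head=0, tail=0, size=0
write(98): buf=[98 _ _ _ _ _], head=0, tail=1, size=1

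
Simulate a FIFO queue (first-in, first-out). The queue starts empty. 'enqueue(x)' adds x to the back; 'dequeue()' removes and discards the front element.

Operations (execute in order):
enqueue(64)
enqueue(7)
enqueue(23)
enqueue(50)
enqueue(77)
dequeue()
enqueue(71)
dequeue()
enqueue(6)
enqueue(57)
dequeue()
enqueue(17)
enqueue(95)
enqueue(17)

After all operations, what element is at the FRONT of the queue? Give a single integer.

Answer: 50

Derivation:
enqueue(64): queue = [64]
enqueue(7): queue = [64, 7]
enqueue(23): queue = [64, 7, 23]
enqueue(50): queue = [64, 7, 23, 50]
enqueue(77): queue = [64, 7, 23, 50, 77]
dequeue(): queue = [7, 23, 50, 77]
enqueue(71): queue = [7, 23, 50, 77, 71]
dequeue(): queue = [23, 50, 77, 71]
enqueue(6): queue = [23, 50, 77, 71, 6]
enqueue(57): queue = [23, 50, 77, 71, 6, 57]
dequeue(): queue = [50, 77, 71, 6, 57]
enqueue(17): queue = [50, 77, 71, 6, 57, 17]
enqueue(95): queue = [50, 77, 71, 6, 57, 17, 95]
enqueue(17): queue = [50, 77, 71, 6, 57, 17, 95, 17]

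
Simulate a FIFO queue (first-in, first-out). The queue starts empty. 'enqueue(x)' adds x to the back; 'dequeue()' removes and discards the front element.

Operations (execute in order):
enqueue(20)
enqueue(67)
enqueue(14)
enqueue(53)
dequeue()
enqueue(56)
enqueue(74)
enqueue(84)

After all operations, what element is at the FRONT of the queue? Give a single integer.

enqueue(20): queue = [20]
enqueue(67): queue = [20, 67]
enqueue(14): queue = [20, 67, 14]
enqueue(53): queue = [20, 67, 14, 53]
dequeue(): queue = [67, 14, 53]
enqueue(56): queue = [67, 14, 53, 56]
enqueue(74): queue = [67, 14, 53, 56, 74]
enqueue(84): queue = [67, 14, 53, 56, 74, 84]

Answer: 67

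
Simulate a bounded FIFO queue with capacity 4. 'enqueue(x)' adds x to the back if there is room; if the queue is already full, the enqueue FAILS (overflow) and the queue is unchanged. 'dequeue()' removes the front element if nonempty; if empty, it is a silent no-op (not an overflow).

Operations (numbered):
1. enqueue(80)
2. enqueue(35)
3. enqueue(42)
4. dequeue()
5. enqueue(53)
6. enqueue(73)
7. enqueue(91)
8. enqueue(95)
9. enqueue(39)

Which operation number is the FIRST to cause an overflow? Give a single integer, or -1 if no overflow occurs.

Answer: 7

Derivation:
1. enqueue(80): size=1
2. enqueue(35): size=2
3. enqueue(42): size=3
4. dequeue(): size=2
5. enqueue(53): size=3
6. enqueue(73): size=4
7. enqueue(91): size=4=cap → OVERFLOW (fail)
8. enqueue(95): size=4=cap → OVERFLOW (fail)
9. enqueue(39): size=4=cap → OVERFLOW (fail)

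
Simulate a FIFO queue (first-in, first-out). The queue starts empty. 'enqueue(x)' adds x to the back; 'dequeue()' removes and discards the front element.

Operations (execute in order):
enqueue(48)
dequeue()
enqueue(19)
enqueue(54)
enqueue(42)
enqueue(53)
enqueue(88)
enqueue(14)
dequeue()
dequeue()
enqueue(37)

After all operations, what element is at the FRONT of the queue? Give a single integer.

enqueue(48): queue = [48]
dequeue(): queue = []
enqueue(19): queue = [19]
enqueue(54): queue = [19, 54]
enqueue(42): queue = [19, 54, 42]
enqueue(53): queue = [19, 54, 42, 53]
enqueue(88): queue = [19, 54, 42, 53, 88]
enqueue(14): queue = [19, 54, 42, 53, 88, 14]
dequeue(): queue = [54, 42, 53, 88, 14]
dequeue(): queue = [42, 53, 88, 14]
enqueue(37): queue = [42, 53, 88, 14, 37]

Answer: 42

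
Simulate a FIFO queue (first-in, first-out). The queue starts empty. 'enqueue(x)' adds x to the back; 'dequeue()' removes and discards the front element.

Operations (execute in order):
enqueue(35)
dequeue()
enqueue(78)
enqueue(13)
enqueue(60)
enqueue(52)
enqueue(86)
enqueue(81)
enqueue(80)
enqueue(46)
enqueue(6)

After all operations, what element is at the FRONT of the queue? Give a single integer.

Answer: 78

Derivation:
enqueue(35): queue = [35]
dequeue(): queue = []
enqueue(78): queue = [78]
enqueue(13): queue = [78, 13]
enqueue(60): queue = [78, 13, 60]
enqueue(52): queue = [78, 13, 60, 52]
enqueue(86): queue = [78, 13, 60, 52, 86]
enqueue(81): queue = [78, 13, 60, 52, 86, 81]
enqueue(80): queue = [78, 13, 60, 52, 86, 81, 80]
enqueue(46): queue = [78, 13, 60, 52, 86, 81, 80, 46]
enqueue(6): queue = [78, 13, 60, 52, 86, 81, 80, 46, 6]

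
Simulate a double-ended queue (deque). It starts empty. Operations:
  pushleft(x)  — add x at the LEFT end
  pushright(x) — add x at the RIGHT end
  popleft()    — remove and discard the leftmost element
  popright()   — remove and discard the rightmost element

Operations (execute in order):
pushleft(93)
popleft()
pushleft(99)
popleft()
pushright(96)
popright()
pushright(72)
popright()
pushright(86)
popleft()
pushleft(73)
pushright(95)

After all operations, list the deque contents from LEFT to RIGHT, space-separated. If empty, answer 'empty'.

pushleft(93): [93]
popleft(): []
pushleft(99): [99]
popleft(): []
pushright(96): [96]
popright(): []
pushright(72): [72]
popright(): []
pushright(86): [86]
popleft(): []
pushleft(73): [73]
pushright(95): [73, 95]

Answer: 73 95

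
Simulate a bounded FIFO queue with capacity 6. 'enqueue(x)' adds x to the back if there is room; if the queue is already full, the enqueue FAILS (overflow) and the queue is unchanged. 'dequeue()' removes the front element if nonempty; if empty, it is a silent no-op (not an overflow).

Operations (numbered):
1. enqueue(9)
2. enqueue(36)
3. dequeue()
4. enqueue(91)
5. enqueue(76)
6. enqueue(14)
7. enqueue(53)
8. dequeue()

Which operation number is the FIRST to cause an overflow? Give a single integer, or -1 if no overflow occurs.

1. enqueue(9): size=1
2. enqueue(36): size=2
3. dequeue(): size=1
4. enqueue(91): size=2
5. enqueue(76): size=3
6. enqueue(14): size=4
7. enqueue(53): size=5
8. dequeue(): size=4

Answer: -1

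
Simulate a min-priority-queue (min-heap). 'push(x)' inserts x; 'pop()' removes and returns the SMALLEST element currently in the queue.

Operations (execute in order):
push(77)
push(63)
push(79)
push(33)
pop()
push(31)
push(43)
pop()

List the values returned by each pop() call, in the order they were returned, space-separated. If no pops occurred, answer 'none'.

push(77): heap contents = [77]
push(63): heap contents = [63, 77]
push(79): heap contents = [63, 77, 79]
push(33): heap contents = [33, 63, 77, 79]
pop() → 33: heap contents = [63, 77, 79]
push(31): heap contents = [31, 63, 77, 79]
push(43): heap contents = [31, 43, 63, 77, 79]
pop() → 31: heap contents = [43, 63, 77, 79]

Answer: 33 31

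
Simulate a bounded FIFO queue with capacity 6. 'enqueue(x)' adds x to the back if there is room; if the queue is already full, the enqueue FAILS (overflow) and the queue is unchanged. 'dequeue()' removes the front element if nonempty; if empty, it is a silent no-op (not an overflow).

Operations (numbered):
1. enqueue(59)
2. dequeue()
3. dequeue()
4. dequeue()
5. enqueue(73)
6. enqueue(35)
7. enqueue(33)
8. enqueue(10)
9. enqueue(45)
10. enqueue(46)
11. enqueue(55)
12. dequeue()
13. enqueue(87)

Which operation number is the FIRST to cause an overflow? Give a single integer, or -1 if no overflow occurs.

1. enqueue(59): size=1
2. dequeue(): size=0
3. dequeue(): empty, no-op, size=0
4. dequeue(): empty, no-op, size=0
5. enqueue(73): size=1
6. enqueue(35): size=2
7. enqueue(33): size=3
8. enqueue(10): size=4
9. enqueue(45): size=5
10. enqueue(46): size=6
11. enqueue(55): size=6=cap → OVERFLOW (fail)
12. dequeue(): size=5
13. enqueue(87): size=6

Answer: 11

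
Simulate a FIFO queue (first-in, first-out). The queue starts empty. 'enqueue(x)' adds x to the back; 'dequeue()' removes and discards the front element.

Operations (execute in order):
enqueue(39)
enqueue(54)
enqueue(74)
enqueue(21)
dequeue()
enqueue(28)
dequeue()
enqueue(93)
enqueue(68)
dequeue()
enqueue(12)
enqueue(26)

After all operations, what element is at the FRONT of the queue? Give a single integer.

enqueue(39): queue = [39]
enqueue(54): queue = [39, 54]
enqueue(74): queue = [39, 54, 74]
enqueue(21): queue = [39, 54, 74, 21]
dequeue(): queue = [54, 74, 21]
enqueue(28): queue = [54, 74, 21, 28]
dequeue(): queue = [74, 21, 28]
enqueue(93): queue = [74, 21, 28, 93]
enqueue(68): queue = [74, 21, 28, 93, 68]
dequeue(): queue = [21, 28, 93, 68]
enqueue(12): queue = [21, 28, 93, 68, 12]
enqueue(26): queue = [21, 28, 93, 68, 12, 26]

Answer: 21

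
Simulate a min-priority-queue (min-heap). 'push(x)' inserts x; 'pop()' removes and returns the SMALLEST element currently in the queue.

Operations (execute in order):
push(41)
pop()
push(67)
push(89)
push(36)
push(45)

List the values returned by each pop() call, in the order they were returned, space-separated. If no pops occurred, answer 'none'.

Answer: 41

Derivation:
push(41): heap contents = [41]
pop() → 41: heap contents = []
push(67): heap contents = [67]
push(89): heap contents = [67, 89]
push(36): heap contents = [36, 67, 89]
push(45): heap contents = [36, 45, 67, 89]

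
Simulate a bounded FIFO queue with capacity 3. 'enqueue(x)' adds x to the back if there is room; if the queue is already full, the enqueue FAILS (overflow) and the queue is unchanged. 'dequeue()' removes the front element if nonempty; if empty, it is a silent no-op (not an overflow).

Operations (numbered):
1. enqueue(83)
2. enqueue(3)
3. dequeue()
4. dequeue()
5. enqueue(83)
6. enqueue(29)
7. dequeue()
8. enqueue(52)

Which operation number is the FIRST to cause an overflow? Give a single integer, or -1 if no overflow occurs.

1. enqueue(83): size=1
2. enqueue(3): size=2
3. dequeue(): size=1
4. dequeue(): size=0
5. enqueue(83): size=1
6. enqueue(29): size=2
7. dequeue(): size=1
8. enqueue(52): size=2

Answer: -1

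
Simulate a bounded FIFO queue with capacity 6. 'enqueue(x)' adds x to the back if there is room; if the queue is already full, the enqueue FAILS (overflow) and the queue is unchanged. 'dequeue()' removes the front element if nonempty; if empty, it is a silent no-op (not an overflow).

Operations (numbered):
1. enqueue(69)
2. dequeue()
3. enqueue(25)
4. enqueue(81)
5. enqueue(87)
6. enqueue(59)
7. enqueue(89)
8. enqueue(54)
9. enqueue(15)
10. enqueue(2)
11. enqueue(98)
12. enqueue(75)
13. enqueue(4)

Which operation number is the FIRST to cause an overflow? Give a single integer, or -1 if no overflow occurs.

1. enqueue(69): size=1
2. dequeue(): size=0
3. enqueue(25): size=1
4. enqueue(81): size=2
5. enqueue(87): size=3
6. enqueue(59): size=4
7. enqueue(89): size=5
8. enqueue(54): size=6
9. enqueue(15): size=6=cap → OVERFLOW (fail)
10. enqueue(2): size=6=cap → OVERFLOW (fail)
11. enqueue(98): size=6=cap → OVERFLOW (fail)
12. enqueue(75): size=6=cap → OVERFLOW (fail)
13. enqueue(4): size=6=cap → OVERFLOW (fail)

Answer: 9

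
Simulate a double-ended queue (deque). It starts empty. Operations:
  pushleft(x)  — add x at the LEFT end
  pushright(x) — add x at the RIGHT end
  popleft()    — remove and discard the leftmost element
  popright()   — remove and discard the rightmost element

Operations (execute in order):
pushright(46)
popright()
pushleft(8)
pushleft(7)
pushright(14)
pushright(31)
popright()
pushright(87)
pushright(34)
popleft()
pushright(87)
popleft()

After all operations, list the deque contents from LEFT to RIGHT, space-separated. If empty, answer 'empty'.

Answer: 14 87 34 87

Derivation:
pushright(46): [46]
popright(): []
pushleft(8): [8]
pushleft(7): [7, 8]
pushright(14): [7, 8, 14]
pushright(31): [7, 8, 14, 31]
popright(): [7, 8, 14]
pushright(87): [7, 8, 14, 87]
pushright(34): [7, 8, 14, 87, 34]
popleft(): [8, 14, 87, 34]
pushright(87): [8, 14, 87, 34, 87]
popleft(): [14, 87, 34, 87]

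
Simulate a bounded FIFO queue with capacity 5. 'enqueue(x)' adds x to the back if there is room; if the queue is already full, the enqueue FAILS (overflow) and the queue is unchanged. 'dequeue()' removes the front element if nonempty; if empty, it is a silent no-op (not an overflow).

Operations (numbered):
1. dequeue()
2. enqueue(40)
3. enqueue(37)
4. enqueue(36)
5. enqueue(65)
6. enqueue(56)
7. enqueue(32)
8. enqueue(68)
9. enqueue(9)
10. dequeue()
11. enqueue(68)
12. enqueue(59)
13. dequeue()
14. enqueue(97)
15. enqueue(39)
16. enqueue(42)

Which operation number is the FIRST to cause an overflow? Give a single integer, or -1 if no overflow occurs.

Answer: 7

Derivation:
1. dequeue(): empty, no-op, size=0
2. enqueue(40): size=1
3. enqueue(37): size=2
4. enqueue(36): size=3
5. enqueue(65): size=4
6. enqueue(56): size=5
7. enqueue(32): size=5=cap → OVERFLOW (fail)
8. enqueue(68): size=5=cap → OVERFLOW (fail)
9. enqueue(9): size=5=cap → OVERFLOW (fail)
10. dequeue(): size=4
11. enqueue(68): size=5
12. enqueue(59): size=5=cap → OVERFLOW (fail)
13. dequeue(): size=4
14. enqueue(97): size=5
15. enqueue(39): size=5=cap → OVERFLOW (fail)
16. enqueue(42): size=5=cap → OVERFLOW (fail)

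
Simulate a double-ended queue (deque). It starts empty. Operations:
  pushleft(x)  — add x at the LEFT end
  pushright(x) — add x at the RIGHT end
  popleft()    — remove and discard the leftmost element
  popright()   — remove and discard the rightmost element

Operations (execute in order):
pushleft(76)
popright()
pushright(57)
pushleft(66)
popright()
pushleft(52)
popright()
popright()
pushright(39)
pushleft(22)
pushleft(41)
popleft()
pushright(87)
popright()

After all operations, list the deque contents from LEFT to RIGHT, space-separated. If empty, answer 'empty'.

Answer: 22 39

Derivation:
pushleft(76): [76]
popright(): []
pushright(57): [57]
pushleft(66): [66, 57]
popright(): [66]
pushleft(52): [52, 66]
popright(): [52]
popright(): []
pushright(39): [39]
pushleft(22): [22, 39]
pushleft(41): [41, 22, 39]
popleft(): [22, 39]
pushright(87): [22, 39, 87]
popright(): [22, 39]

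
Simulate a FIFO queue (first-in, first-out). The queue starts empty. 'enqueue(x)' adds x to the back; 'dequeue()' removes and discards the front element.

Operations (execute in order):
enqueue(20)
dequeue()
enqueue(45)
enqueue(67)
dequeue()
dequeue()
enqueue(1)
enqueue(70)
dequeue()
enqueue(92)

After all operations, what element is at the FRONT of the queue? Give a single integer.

enqueue(20): queue = [20]
dequeue(): queue = []
enqueue(45): queue = [45]
enqueue(67): queue = [45, 67]
dequeue(): queue = [67]
dequeue(): queue = []
enqueue(1): queue = [1]
enqueue(70): queue = [1, 70]
dequeue(): queue = [70]
enqueue(92): queue = [70, 92]

Answer: 70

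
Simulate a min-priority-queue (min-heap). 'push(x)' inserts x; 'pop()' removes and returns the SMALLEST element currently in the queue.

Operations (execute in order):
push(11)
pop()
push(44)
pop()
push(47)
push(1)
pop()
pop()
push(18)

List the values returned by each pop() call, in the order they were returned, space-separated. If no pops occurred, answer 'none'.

Answer: 11 44 1 47

Derivation:
push(11): heap contents = [11]
pop() → 11: heap contents = []
push(44): heap contents = [44]
pop() → 44: heap contents = []
push(47): heap contents = [47]
push(1): heap contents = [1, 47]
pop() → 1: heap contents = [47]
pop() → 47: heap contents = []
push(18): heap contents = [18]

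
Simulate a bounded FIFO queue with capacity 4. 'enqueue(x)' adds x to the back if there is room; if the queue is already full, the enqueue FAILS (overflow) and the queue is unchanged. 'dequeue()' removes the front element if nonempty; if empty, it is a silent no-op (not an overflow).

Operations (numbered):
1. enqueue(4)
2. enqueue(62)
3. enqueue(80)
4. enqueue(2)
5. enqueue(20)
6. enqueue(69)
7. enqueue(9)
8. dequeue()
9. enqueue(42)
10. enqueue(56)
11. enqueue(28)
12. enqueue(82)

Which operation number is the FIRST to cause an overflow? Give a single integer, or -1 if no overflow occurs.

1. enqueue(4): size=1
2. enqueue(62): size=2
3. enqueue(80): size=3
4. enqueue(2): size=4
5. enqueue(20): size=4=cap → OVERFLOW (fail)
6. enqueue(69): size=4=cap → OVERFLOW (fail)
7. enqueue(9): size=4=cap → OVERFLOW (fail)
8. dequeue(): size=3
9. enqueue(42): size=4
10. enqueue(56): size=4=cap → OVERFLOW (fail)
11. enqueue(28): size=4=cap → OVERFLOW (fail)
12. enqueue(82): size=4=cap → OVERFLOW (fail)

Answer: 5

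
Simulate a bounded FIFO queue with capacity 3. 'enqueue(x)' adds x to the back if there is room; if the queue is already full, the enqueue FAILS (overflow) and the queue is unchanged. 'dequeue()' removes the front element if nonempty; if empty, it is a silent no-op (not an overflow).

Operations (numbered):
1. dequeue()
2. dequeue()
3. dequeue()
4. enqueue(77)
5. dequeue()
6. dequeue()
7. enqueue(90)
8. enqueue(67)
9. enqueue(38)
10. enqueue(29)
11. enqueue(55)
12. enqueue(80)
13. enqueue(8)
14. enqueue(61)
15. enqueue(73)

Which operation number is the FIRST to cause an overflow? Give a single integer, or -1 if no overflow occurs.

Answer: 10

Derivation:
1. dequeue(): empty, no-op, size=0
2. dequeue(): empty, no-op, size=0
3. dequeue(): empty, no-op, size=0
4. enqueue(77): size=1
5. dequeue(): size=0
6. dequeue(): empty, no-op, size=0
7. enqueue(90): size=1
8. enqueue(67): size=2
9. enqueue(38): size=3
10. enqueue(29): size=3=cap → OVERFLOW (fail)
11. enqueue(55): size=3=cap → OVERFLOW (fail)
12. enqueue(80): size=3=cap → OVERFLOW (fail)
13. enqueue(8): size=3=cap → OVERFLOW (fail)
14. enqueue(61): size=3=cap → OVERFLOW (fail)
15. enqueue(73): size=3=cap → OVERFLOW (fail)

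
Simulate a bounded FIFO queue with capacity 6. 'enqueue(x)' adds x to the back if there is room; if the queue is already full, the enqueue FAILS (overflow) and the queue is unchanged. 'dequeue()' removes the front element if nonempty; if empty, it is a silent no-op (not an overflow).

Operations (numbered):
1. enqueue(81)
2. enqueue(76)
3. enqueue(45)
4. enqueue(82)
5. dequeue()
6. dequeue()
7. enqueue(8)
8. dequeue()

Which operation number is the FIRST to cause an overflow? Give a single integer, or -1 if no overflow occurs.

Answer: -1

Derivation:
1. enqueue(81): size=1
2. enqueue(76): size=2
3. enqueue(45): size=3
4. enqueue(82): size=4
5. dequeue(): size=3
6. dequeue(): size=2
7. enqueue(8): size=3
8. dequeue(): size=2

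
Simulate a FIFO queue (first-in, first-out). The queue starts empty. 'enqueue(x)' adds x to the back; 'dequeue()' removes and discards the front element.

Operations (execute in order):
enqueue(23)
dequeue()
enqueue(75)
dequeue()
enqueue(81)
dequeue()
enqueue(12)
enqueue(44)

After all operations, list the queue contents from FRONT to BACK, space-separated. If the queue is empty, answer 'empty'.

enqueue(23): [23]
dequeue(): []
enqueue(75): [75]
dequeue(): []
enqueue(81): [81]
dequeue(): []
enqueue(12): [12]
enqueue(44): [12, 44]

Answer: 12 44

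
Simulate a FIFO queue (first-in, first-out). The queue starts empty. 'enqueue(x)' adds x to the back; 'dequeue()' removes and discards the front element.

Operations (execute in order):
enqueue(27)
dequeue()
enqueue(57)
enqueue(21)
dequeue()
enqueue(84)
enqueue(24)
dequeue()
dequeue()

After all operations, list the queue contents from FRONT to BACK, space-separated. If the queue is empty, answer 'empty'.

enqueue(27): [27]
dequeue(): []
enqueue(57): [57]
enqueue(21): [57, 21]
dequeue(): [21]
enqueue(84): [21, 84]
enqueue(24): [21, 84, 24]
dequeue(): [84, 24]
dequeue(): [24]

Answer: 24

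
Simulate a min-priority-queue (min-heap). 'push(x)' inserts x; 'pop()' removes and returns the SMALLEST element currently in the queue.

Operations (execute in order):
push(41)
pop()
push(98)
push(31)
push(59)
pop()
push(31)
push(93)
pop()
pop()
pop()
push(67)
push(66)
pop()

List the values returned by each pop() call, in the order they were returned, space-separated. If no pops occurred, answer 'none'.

Answer: 41 31 31 59 93 66

Derivation:
push(41): heap contents = [41]
pop() → 41: heap contents = []
push(98): heap contents = [98]
push(31): heap contents = [31, 98]
push(59): heap contents = [31, 59, 98]
pop() → 31: heap contents = [59, 98]
push(31): heap contents = [31, 59, 98]
push(93): heap contents = [31, 59, 93, 98]
pop() → 31: heap contents = [59, 93, 98]
pop() → 59: heap contents = [93, 98]
pop() → 93: heap contents = [98]
push(67): heap contents = [67, 98]
push(66): heap contents = [66, 67, 98]
pop() → 66: heap contents = [67, 98]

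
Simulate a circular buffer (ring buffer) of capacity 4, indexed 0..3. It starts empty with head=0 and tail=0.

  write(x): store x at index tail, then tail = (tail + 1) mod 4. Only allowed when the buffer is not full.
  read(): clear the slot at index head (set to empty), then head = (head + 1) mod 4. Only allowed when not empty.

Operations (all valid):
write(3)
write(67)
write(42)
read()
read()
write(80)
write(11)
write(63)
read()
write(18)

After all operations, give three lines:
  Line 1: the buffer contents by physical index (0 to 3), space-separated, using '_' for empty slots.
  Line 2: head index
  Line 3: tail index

Answer: 11 63 18 80
3
3

Derivation:
write(3): buf=[3 _ _ _], head=0, tail=1, size=1
write(67): buf=[3 67 _ _], head=0, tail=2, size=2
write(42): buf=[3 67 42 _], head=0, tail=3, size=3
read(): buf=[_ 67 42 _], head=1, tail=3, size=2
read(): buf=[_ _ 42 _], head=2, tail=3, size=1
write(80): buf=[_ _ 42 80], head=2, tail=0, size=2
write(11): buf=[11 _ 42 80], head=2, tail=1, size=3
write(63): buf=[11 63 42 80], head=2, tail=2, size=4
read(): buf=[11 63 _ 80], head=3, tail=2, size=3
write(18): buf=[11 63 18 80], head=3, tail=3, size=4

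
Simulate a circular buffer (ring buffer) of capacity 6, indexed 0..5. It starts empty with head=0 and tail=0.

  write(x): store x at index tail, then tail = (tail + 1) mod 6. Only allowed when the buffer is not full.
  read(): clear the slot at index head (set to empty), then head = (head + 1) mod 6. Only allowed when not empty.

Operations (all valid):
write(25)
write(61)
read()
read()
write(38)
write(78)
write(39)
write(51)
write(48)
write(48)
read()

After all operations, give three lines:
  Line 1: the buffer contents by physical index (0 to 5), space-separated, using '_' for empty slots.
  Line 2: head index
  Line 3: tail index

Answer: 48 48 _ 78 39 51
3
2

Derivation:
write(25): buf=[25 _ _ _ _ _], head=0, tail=1, size=1
write(61): buf=[25 61 _ _ _ _], head=0, tail=2, size=2
read(): buf=[_ 61 _ _ _ _], head=1, tail=2, size=1
read(): buf=[_ _ _ _ _ _], head=2, tail=2, size=0
write(38): buf=[_ _ 38 _ _ _], head=2, tail=3, size=1
write(78): buf=[_ _ 38 78 _ _], head=2, tail=4, size=2
write(39): buf=[_ _ 38 78 39 _], head=2, tail=5, size=3
write(51): buf=[_ _ 38 78 39 51], head=2, tail=0, size=4
write(48): buf=[48 _ 38 78 39 51], head=2, tail=1, size=5
write(48): buf=[48 48 38 78 39 51], head=2, tail=2, size=6
read(): buf=[48 48 _ 78 39 51], head=3, tail=2, size=5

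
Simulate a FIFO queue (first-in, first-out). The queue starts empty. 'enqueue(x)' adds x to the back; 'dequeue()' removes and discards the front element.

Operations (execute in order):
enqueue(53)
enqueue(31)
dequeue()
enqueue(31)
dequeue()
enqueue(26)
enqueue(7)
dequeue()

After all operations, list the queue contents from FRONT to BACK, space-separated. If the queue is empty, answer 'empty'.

enqueue(53): [53]
enqueue(31): [53, 31]
dequeue(): [31]
enqueue(31): [31, 31]
dequeue(): [31]
enqueue(26): [31, 26]
enqueue(7): [31, 26, 7]
dequeue(): [26, 7]

Answer: 26 7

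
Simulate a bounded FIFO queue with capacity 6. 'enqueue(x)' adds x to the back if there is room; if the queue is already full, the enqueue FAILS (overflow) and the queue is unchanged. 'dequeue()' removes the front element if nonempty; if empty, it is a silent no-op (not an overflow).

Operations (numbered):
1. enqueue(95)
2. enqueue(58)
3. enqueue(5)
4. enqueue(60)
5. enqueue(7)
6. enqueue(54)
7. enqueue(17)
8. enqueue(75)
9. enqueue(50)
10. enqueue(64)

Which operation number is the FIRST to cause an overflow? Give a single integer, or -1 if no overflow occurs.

Answer: 7

Derivation:
1. enqueue(95): size=1
2. enqueue(58): size=2
3. enqueue(5): size=3
4. enqueue(60): size=4
5. enqueue(7): size=5
6. enqueue(54): size=6
7. enqueue(17): size=6=cap → OVERFLOW (fail)
8. enqueue(75): size=6=cap → OVERFLOW (fail)
9. enqueue(50): size=6=cap → OVERFLOW (fail)
10. enqueue(64): size=6=cap → OVERFLOW (fail)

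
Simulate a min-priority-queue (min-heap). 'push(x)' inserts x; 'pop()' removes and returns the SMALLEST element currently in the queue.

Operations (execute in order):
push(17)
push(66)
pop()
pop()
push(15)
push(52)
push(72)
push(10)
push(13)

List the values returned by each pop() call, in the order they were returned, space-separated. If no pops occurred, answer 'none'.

Answer: 17 66

Derivation:
push(17): heap contents = [17]
push(66): heap contents = [17, 66]
pop() → 17: heap contents = [66]
pop() → 66: heap contents = []
push(15): heap contents = [15]
push(52): heap contents = [15, 52]
push(72): heap contents = [15, 52, 72]
push(10): heap contents = [10, 15, 52, 72]
push(13): heap contents = [10, 13, 15, 52, 72]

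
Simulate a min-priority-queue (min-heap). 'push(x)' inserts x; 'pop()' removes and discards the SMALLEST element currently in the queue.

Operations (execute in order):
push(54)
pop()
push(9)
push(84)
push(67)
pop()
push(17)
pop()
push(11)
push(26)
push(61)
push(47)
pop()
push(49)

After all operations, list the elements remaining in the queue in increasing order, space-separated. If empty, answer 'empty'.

push(54): heap contents = [54]
pop() → 54: heap contents = []
push(9): heap contents = [9]
push(84): heap contents = [9, 84]
push(67): heap contents = [9, 67, 84]
pop() → 9: heap contents = [67, 84]
push(17): heap contents = [17, 67, 84]
pop() → 17: heap contents = [67, 84]
push(11): heap contents = [11, 67, 84]
push(26): heap contents = [11, 26, 67, 84]
push(61): heap contents = [11, 26, 61, 67, 84]
push(47): heap contents = [11, 26, 47, 61, 67, 84]
pop() → 11: heap contents = [26, 47, 61, 67, 84]
push(49): heap contents = [26, 47, 49, 61, 67, 84]

Answer: 26 47 49 61 67 84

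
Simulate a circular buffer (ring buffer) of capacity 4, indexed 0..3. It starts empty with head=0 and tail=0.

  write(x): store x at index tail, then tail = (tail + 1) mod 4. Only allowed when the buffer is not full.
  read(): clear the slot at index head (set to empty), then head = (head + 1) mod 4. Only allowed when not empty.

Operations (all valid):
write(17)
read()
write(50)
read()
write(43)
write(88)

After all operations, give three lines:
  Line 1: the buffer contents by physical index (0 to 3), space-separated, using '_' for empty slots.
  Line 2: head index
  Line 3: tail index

write(17): buf=[17 _ _ _], head=0, tail=1, size=1
read(): buf=[_ _ _ _], head=1, tail=1, size=0
write(50): buf=[_ 50 _ _], head=1, tail=2, size=1
read(): buf=[_ _ _ _], head=2, tail=2, size=0
write(43): buf=[_ _ 43 _], head=2, tail=3, size=1
write(88): buf=[_ _ 43 88], head=2, tail=0, size=2

Answer: _ _ 43 88
2
0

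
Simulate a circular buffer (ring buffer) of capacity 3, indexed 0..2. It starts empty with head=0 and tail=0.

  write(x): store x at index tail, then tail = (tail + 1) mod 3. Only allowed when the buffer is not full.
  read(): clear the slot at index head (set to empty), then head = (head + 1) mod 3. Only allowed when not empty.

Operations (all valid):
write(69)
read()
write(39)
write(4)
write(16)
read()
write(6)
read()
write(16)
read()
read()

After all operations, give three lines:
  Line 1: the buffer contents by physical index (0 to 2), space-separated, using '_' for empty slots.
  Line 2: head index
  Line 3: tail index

write(69): buf=[69 _ _], head=0, tail=1, size=1
read(): buf=[_ _ _], head=1, tail=1, size=0
write(39): buf=[_ 39 _], head=1, tail=2, size=1
write(4): buf=[_ 39 4], head=1, tail=0, size=2
write(16): buf=[16 39 4], head=1, tail=1, size=3
read(): buf=[16 _ 4], head=2, tail=1, size=2
write(6): buf=[16 6 4], head=2, tail=2, size=3
read(): buf=[16 6 _], head=0, tail=2, size=2
write(16): buf=[16 6 16], head=0, tail=0, size=3
read(): buf=[_ 6 16], head=1, tail=0, size=2
read(): buf=[_ _ 16], head=2, tail=0, size=1

Answer: _ _ 16
2
0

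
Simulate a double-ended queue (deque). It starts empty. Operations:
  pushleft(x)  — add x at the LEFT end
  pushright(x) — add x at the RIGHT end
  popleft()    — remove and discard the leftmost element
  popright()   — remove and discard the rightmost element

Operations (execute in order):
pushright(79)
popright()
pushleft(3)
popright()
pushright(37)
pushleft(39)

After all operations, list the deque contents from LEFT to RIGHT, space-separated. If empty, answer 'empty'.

pushright(79): [79]
popright(): []
pushleft(3): [3]
popright(): []
pushright(37): [37]
pushleft(39): [39, 37]

Answer: 39 37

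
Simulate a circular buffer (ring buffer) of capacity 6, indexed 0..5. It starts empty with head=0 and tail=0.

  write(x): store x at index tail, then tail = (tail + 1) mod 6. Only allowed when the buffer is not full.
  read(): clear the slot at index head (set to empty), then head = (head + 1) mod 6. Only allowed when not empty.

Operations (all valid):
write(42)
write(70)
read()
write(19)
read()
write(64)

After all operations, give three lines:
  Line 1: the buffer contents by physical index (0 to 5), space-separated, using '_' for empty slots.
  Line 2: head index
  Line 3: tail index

write(42): buf=[42 _ _ _ _ _], head=0, tail=1, size=1
write(70): buf=[42 70 _ _ _ _], head=0, tail=2, size=2
read(): buf=[_ 70 _ _ _ _], head=1, tail=2, size=1
write(19): buf=[_ 70 19 _ _ _], head=1, tail=3, size=2
read(): buf=[_ _ 19 _ _ _], head=2, tail=3, size=1
write(64): buf=[_ _ 19 64 _ _], head=2, tail=4, size=2

Answer: _ _ 19 64 _ _
2
4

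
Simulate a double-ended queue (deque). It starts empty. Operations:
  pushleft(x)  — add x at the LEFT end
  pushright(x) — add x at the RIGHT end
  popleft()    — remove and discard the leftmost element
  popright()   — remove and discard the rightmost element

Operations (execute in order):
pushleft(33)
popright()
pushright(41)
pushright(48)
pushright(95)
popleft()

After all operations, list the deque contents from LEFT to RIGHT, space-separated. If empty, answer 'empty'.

Answer: 48 95

Derivation:
pushleft(33): [33]
popright(): []
pushright(41): [41]
pushright(48): [41, 48]
pushright(95): [41, 48, 95]
popleft(): [48, 95]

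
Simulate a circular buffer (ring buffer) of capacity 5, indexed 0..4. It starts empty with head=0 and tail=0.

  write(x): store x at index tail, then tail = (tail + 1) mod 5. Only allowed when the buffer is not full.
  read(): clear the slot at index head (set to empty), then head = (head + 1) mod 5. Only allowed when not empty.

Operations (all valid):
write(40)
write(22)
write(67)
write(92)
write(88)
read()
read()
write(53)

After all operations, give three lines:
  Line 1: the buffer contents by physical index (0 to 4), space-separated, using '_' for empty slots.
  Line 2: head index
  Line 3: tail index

write(40): buf=[40 _ _ _ _], head=0, tail=1, size=1
write(22): buf=[40 22 _ _ _], head=0, tail=2, size=2
write(67): buf=[40 22 67 _ _], head=0, tail=3, size=3
write(92): buf=[40 22 67 92 _], head=0, tail=4, size=4
write(88): buf=[40 22 67 92 88], head=0, tail=0, size=5
read(): buf=[_ 22 67 92 88], head=1, tail=0, size=4
read(): buf=[_ _ 67 92 88], head=2, tail=0, size=3
write(53): buf=[53 _ 67 92 88], head=2, tail=1, size=4

Answer: 53 _ 67 92 88
2
1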